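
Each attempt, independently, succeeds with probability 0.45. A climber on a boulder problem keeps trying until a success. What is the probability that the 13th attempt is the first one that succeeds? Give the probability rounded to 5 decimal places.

Geometric (trials to first success), p = 0.45.
P(Y = 13) = (1−p)^12 · p = 0.00076622 · 0.45 = 0.0003448

0.00034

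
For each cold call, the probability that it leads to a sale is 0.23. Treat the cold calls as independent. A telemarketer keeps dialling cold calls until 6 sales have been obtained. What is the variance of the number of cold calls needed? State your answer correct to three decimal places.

87.335

Y = total cold calls until the sixth success; negative binomial with r=6, p=0.23.
Var(Y) = r(1−p)/p² = 6·0.77 / 0.23² = 87.33459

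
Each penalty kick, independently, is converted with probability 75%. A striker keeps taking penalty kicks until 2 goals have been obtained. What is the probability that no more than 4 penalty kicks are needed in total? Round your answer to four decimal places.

0.9492

Finishing within 4 penalty kicks ⇔ at least 2 successes in the first 4. With X ~ Binomial(4, 0.75), P(Y ≤ 4) = 1 − P(X ≤ 1).
  k=0: C(4,0)·0.75^0·0.25^4 = 0.003906
  k=1: C(4,1)·0.75^1·0.25^3 = 0.046875
1 − 0.050781 = 0.949219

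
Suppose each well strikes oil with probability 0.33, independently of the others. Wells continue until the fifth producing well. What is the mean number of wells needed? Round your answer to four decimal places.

15.1515

Y = total wells until the fifth success; negative binomial with r=5, p=0.33.
E[Y] = r / p = 5 / 0.33 = 15.151515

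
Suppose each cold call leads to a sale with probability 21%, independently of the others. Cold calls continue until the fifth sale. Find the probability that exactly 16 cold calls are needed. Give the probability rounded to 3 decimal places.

Y = trial on which the fifth success occurs; negative binomial, r=5, p=0.21.
P(Y=16) = C(15,4) · p^5 · (1−p)^11
= 1365 · 0.00040841 · 0.074799 = 0.04170

0.042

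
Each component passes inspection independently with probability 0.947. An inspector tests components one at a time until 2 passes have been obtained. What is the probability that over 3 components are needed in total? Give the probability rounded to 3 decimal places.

0.008

Needing more than 3 components ⇔ fewer than 2 successes in the first 3. With X ~ Binomial(3, 0.947), P(Y > 3) = P(X ≤ 1).
  k=0: C(3,0)·0.947^0·0.053^3 = 0.00015
  k=1: C(3,1)·0.947^1·0.053^2 = 0.00798
P(X ≤ 1) = 0.00813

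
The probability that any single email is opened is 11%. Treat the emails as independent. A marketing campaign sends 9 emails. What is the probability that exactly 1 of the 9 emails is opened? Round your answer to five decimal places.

0.38972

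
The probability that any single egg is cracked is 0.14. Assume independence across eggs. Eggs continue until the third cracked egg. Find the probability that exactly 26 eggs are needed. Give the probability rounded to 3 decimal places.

0.026

Y = trial on which the third success occurs; negative binomial, r=3, p=0.14.
P(Y=26) = C(25,2) · p^3 · (1−p)^23
= 300 · 0.002744 · 0.03115 = 0.02564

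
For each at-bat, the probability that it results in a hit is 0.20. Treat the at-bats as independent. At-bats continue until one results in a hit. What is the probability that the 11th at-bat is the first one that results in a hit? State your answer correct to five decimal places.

Geometric (trials to first success), p = 0.20.
P(Y = 11) = (1−p)^10 · p = 0.10737 · 0.20 = 0.0214748

0.02147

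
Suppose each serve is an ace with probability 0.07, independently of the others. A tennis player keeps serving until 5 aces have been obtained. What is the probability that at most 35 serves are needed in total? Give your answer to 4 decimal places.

0.0948

Finishing within 35 serves ⇔ at least 5 successes in the first 35. With X ~ Binomial(35, 0.07), P(Y ≤ 35) = 1 − P(X ≤ 4).
  k=0: C(35,0)·0.07^0·0.93^35 = 0.078868
  k=1: C(35,1)·0.07^1·0.93^34 = 0.207772
  k=2: C(35,2)·0.07^2·0.93^33 = 0.265858
  k=3: C(35,3)·0.07^3·0.93^32 = 0.220119
  k=4: C(35,4)·0.07^4·0.93^31 = 0.132545
1 − 0.905163 = 0.094837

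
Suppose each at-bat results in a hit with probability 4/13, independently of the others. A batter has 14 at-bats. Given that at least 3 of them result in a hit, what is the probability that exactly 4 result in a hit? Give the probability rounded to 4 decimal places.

0.2659

X ~ Binomial(14, 0.307692). Want P(X=4 | X≥3) = P(X=4) / P(X≥3).
P(X=4) = C(14,4)·0.307692^4·0.692308^10 = 0.226930
P(X≥3) = 1 − 0.005810 − 0.036152 − 0.104439 = 0.853598
Ratio = 0.226930 / 0.853598 = 0.265851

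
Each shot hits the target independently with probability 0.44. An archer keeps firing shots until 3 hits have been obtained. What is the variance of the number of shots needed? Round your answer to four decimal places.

8.6777

Y = total shots until the third success; negative binomial with r=3, p=0.44.
Var(Y) = r(1−p)/p² = 3·0.56 / 0.44² = 8.677686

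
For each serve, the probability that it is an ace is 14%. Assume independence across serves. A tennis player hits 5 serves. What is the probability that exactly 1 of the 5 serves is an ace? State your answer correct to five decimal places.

0.38291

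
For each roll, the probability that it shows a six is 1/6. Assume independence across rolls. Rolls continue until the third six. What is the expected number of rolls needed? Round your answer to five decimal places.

18.00000

Y = total rolls until the third success; negative binomial with r=3, p=0.166667.
E[Y] = r / p = 3 / 0.166667 = 18.0000000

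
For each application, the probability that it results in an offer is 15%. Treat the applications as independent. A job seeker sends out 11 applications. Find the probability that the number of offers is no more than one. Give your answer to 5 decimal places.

0.49219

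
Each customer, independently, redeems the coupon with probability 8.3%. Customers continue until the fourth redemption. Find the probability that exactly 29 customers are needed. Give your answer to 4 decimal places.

Y = trial on which the fourth success occurs; negative binomial, r=4, p=0.083.
P(Y=29) = C(28,3) · p^4 · (1−p)^25
= 3276 · 4.7458e-05 · 0.11461 = 0.017819

0.0178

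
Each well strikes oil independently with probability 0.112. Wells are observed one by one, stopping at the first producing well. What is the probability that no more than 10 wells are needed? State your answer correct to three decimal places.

0.695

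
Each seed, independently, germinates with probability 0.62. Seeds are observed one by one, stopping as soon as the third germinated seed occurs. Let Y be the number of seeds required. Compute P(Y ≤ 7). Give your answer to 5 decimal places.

Finishing within 7 seeds ⇔ at least 3 successes in the first 7. With X ~ Binomial(7, 0.62), P(Y ≤ 7) = 1 − P(X ≤ 2).
  k=0: C(7,0)·0.62^0·0.38^7 = 0.0011442
  k=1: C(7,1)·0.62^1·0.38^6 = 0.0130675
  k=2: C(7,2)·0.62^2·0.38^5 = 0.0639618
1 − 0.0781734 = 0.9218266

0.92183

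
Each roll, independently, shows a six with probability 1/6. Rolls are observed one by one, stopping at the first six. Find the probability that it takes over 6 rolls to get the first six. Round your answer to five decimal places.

Y = number of rolls to the first success; geometric, p = 0.166667.
P(Y > 6) = P(first 6 all fail) = (1−p)^6 = 0.3348980

0.33490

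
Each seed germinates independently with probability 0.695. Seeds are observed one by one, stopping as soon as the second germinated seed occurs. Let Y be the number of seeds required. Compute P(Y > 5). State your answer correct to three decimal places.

0.033

Needing more than 5 seeds ⇔ fewer than 2 successes in the first 5. With X ~ Binomial(5, 0.695), P(Y > 5) = P(X ≤ 1).
  k=0: C(5,0)·0.695^0·0.305^5 = 0.00264
  k=1: C(5,1)·0.695^1·0.305^4 = 0.03007
P(X ≤ 1) = 0.03271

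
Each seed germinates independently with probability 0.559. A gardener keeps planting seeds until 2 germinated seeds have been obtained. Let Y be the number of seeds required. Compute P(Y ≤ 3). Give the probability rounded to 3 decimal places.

Finishing within 3 seeds ⇔ at least 2 successes in the first 3. With X ~ Binomial(3, 0.559), P(Y ≤ 3) = 1 − P(X ≤ 1).
  k=0: C(3,0)·0.559^0·0.441^3 = 0.08577
  k=1: C(3,1)·0.559^1·0.441^2 = 0.32614
1 − 0.41191 = 0.58809

0.588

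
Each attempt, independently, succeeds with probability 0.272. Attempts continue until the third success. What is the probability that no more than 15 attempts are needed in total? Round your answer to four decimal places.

0.8182

Finishing within 15 attempts ⇔ at least 3 successes in the first 15. With X ~ Binomial(15, 0.272), P(Y ≤ 15) = 1 − P(X ≤ 2).
  k=0: C(15,0)·0.272^0·0.728^15 = 0.008550
  k=1: C(15,1)·0.272^1·0.728^14 = 0.047918
  k=2: C(15,2)·0.272^2·0.728^13 = 0.125324
1 − 0.181792 = 0.818208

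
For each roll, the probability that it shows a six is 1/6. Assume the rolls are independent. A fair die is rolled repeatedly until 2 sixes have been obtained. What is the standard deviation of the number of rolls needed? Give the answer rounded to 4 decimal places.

Y = total rolls until the second success; negative binomial with r=2, p=0.166667.
SD(Y) = √[r(1−p)/p²] = √(60.000000) = 7.745967

7.7460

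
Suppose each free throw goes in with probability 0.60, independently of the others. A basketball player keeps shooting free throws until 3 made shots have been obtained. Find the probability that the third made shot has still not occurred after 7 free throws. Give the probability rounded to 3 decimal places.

Needing more than 7 free throws ⇔ fewer than 3 successes in the first 7. With X ~ Binomial(7, 0.60), P(Y > 7) = P(X ≤ 2).
  k=0: C(7,0)·0.60^0·0.40^7 = 0.00164
  k=1: C(7,1)·0.60^1·0.40^6 = 0.01720
  k=2: C(7,2)·0.60^2·0.40^5 = 0.07741
P(X ≤ 2) = 0.09626

0.096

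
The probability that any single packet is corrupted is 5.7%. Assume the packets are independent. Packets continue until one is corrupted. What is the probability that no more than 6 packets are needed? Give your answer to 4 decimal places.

0.2968

Y = number of packets to the first success; geometric, p = 0.057.
P(Y ≤ 6) = 1 − (1−p)^6 = 1 − 0.703186 = 0.296814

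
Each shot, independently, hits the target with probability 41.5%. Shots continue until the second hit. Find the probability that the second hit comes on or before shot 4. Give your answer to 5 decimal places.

Finishing within 4 shots ⇔ at least 2 successes in the first 4. With X ~ Binomial(4, 0.415), P(Y ≤ 4) = 1 − P(X ≤ 1).
  k=0: C(4,0)·0.415^0·0.585^4 = 0.1171180
  k=1: C(4,1)·0.415^1·0.585^3 = 0.3323347
1 − 0.4494526 = 0.5505474

0.55055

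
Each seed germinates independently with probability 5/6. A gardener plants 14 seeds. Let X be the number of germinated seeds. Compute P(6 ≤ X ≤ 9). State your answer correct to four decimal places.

0.0689

X ~ Binomial(14, 0.833333); P(6 ≤ X ≤ 9) = Σ C(14,k) p^k (1−p)^(14−k) over k:
  k=6: C(14,6)·0.833333^6·0.166667^8 = 0.000599
  k=7: C(14,7)·0.833333^7·0.166667^7 = 0.003422
  k=8: C(14,8)·0.833333^8·0.166667^6 = 0.014969
  k=9: C(14,9)·0.833333^9·0.166667^5 = 0.049897
Total = 0.068887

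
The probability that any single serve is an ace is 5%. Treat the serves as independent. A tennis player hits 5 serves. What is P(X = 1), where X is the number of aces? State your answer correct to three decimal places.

0.204

X ~ Binomial(n=5, p=0.05).
P(X=1) = C(5,1) · p^1 · (1−p)^4
= 5 · 0.05 · 0.81451 = 0.20363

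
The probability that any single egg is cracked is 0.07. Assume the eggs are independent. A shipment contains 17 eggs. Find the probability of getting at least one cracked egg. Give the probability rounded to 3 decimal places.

0.709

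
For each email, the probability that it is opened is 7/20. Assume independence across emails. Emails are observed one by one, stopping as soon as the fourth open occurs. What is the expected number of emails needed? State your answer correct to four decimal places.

11.4286

Y = total emails until the fourth success; negative binomial with r=4, p=0.35.
E[Y] = r / p = 4 / 0.35 = 11.428571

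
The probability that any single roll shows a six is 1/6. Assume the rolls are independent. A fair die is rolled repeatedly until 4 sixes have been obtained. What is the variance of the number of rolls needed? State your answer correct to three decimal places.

Y = total rolls until the fourth success; negative binomial with r=4, p=0.166667.
Var(Y) = r(1−p)/p² = 4·0.833333 / 0.166667² = 120.00000

120.000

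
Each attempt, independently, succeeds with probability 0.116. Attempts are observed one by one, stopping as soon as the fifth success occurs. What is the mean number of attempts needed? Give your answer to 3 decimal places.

43.103

Y = total attempts until the fifth success; negative binomial with r=5, p=0.116.
E[Y] = r / p = 5 / 0.116 = 43.10345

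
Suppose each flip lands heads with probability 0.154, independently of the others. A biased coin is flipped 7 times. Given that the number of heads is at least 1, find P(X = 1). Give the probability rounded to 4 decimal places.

0.5729

X ~ Binomial(7, 0.154). Want P(X=1 | X≥1) = P(X=1) / P(X≥1).
P(X=1) = C(7,1)·0.154^1·0.846^6 = 0.395222
P(X≥1) = 1 − 0.310165 = 0.689835
Ratio = 0.395222 / 0.689835 = 0.572922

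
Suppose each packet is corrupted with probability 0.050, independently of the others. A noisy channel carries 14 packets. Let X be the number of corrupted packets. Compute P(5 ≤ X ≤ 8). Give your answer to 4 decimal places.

0.0004

X ~ Binomial(14, 0.05); P(5 ≤ X ≤ 8) = Σ C(14,k) p^k (1−p)^(14−k) over k:
  k=5: C(14,5)·0.05^5·0.95^9 = 0.000394
  k=6: C(14,6)·0.05^6·0.95^8 = 0.000031
  k=7: C(14,7)·0.05^7·0.95^7 = 0.000002
  k=8: C(14,8)·0.05^8·0.95^6 = 0.000000
Total = 0.000427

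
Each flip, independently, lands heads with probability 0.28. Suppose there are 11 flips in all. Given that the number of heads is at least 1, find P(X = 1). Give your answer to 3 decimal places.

0.119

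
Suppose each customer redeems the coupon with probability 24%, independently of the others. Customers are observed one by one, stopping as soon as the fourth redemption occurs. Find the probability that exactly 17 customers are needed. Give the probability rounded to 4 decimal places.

Y = trial on which the fourth success occurs; negative binomial, r=4, p=0.24.
P(Y=17) = C(16,3) · p^4 · (1−p)^13
= 560 · 0.0033178 · 0.028221 = 0.052434

0.0524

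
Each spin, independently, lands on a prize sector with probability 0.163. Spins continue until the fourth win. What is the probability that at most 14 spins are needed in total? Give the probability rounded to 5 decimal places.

0.18286

Finishing within 14 spins ⇔ at least 4 successes in the first 14. With X ~ Binomial(14, 0.163), P(Y ≤ 14) = 1 − P(X ≤ 3).
  k=0: C(14,0)·0.163^0·0.837^14 = 0.0828240
  k=1: C(14,1)·0.163^1·0.837^13 = 0.2258118
  k=2: C(14,2)·0.163^2·0.837^12 = 0.2858394
  k=3: C(14,3)·0.163^3·0.837^11 = 0.2226610
1 − 0.8171363 = 0.1828637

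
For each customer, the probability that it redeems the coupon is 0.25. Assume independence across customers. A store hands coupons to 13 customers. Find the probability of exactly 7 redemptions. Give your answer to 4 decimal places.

X ~ Binomial(n=13, p=0.25).
P(X=7) = C(13,7) · p^7 · (1−p)^6
= 1716 · 6.1035e-05 · 0.17798 = 0.018641

0.0186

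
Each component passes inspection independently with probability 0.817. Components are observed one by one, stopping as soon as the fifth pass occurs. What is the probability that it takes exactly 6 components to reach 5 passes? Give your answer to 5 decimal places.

Y = trial on which the fifth success occurs; negative binomial, r=5, p=0.817.
P(Y=6) = C(5,4) · p^5 · (1−p)^1
= 5 · 0.36401 · 0.183 = 0.3330668

0.33307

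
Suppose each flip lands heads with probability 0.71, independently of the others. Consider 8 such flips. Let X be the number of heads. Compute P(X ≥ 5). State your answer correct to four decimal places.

0.8237

X ~ Binomial(8, 0.71); P(X ≥ 5) = Σ C(8,k) p^k (1−p)^(8−k) over k:
  k=5: C(8,5)·0.71^5·0.29^3 = 0.246419
  k=6: C(8,6)·0.71^6·0.29^2 = 0.301651
  k=7: C(8,7)·0.71^7·0.29^1 = 0.211007
  k=8: C(8,8)·0.71^8·0.29^0 = 0.064575
Total = 0.823651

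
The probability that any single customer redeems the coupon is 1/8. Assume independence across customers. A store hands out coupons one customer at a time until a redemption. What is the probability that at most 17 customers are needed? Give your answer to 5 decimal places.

Y = number of customers to the first success; geometric, p = 0.125.
P(Y ≤ 17) = 1 − (1−p)^17 = 1 − 0.1033087 = 0.8966913

0.89669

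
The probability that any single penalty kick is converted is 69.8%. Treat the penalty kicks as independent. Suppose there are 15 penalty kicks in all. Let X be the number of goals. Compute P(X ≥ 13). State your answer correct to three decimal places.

X ~ Binomial(15, 0.698); P(X ≥ 13) = Σ C(15,k) p^k (1−p)^(15−k) over k:
  k=13: C(15,13)·0.698^13·0.302^2 = 0.08940
  k=14: C(15,14)·0.698^14·0.302^1 = 0.02952
  k=15: C(15,15)·0.698^15·0.302^0 = 0.00455
Total = 0.12346

0.123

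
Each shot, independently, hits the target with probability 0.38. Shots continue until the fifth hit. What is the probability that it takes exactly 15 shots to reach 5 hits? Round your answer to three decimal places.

0.067

Y = trial on which the fifth success occurs; negative binomial, r=5, p=0.38.
P(Y=15) = C(14,4) · p^5 · (1−p)^10
= 1001 · 0.0079235 · 0.008393 = 0.06657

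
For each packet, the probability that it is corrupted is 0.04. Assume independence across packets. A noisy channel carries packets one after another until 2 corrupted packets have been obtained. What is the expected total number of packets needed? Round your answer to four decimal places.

Y = total packets until the second success; negative binomial with r=2, p=0.04.
E[Y] = r / p = 2 / 0.04 = 50.000000

50.0000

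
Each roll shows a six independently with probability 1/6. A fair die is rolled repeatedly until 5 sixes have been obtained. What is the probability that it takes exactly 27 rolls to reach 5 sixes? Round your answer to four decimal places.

0.0348

Y = trial on which the fifth success occurs; negative binomial, r=5, p=0.166667.
P(Y=27) = C(26,4) · p^5 · (1−p)^22
= 14950 · 0.0001286 · 0.018114 = 0.034826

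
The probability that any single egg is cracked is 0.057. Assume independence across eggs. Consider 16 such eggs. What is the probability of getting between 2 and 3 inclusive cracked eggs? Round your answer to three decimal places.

X ~ Binomial(16, 0.057); P(2 ≤ X ≤ 3) = Σ C(16,k) p^k (1−p)^(16−k) over k:
  k=2: C(16,2)·0.057^2·0.943^14 = 0.17143
  k=3: C(16,3)·0.057^3·0.943^13 = 0.04836
Total = 0.21979

0.220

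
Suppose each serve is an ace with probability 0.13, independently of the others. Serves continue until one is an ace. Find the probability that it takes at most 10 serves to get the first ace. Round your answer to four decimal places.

Y = number of serves to the first success; geometric, p = 0.13.
P(Y ≤ 10) = 1 − (1−p)^10 = 1 − 0.248423 = 0.751577

0.7516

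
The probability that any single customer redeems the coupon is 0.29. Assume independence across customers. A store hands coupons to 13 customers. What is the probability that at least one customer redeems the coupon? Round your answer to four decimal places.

0.9883

P(at least one) = 1 − P(none) = 1 − (1 − 0.29)^13
= 1 − 0.011651 = 0.988349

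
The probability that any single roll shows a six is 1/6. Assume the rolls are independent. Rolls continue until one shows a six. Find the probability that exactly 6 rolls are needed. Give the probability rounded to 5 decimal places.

0.06698

Geometric (trials to first success), p = 0.166667.
P(Y = 6) = (1−p)^5 · p = 0.40188 · 0.166667 = 0.0669796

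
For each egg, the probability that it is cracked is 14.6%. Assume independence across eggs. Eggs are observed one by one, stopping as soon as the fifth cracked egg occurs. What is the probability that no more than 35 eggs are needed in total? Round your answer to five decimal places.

0.59375

Finishing within 35 eggs ⇔ at least 5 successes in the first 35. With X ~ Binomial(35, 0.146), P(Y ≤ 35) = 1 − P(X ≤ 4).
  k=0: C(35,0)·0.146^0·0.854^35 = 0.0039905
  k=1: C(35,1)·0.146^1·0.854^34 = 0.0238775
  k=2: C(35,2)·0.146^2·0.854^33 = 0.0693957
  k=3: C(35,3)·0.146^3·0.854^32 = 0.1305029
  k=4: C(35,4)·0.146^4·0.854^31 = 0.1784864
1 − 0.4062529 = 0.5937471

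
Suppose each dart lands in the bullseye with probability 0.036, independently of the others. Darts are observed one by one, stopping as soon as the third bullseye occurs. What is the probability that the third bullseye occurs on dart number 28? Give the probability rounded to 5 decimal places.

0.00655

Y = trial on which the third success occurs; negative binomial, r=3, p=0.036.
P(Y=28) = C(27,2) · p^3 · (1−p)^25
= 351 · 4.6656e-05 · 0.39988 = 0.0065485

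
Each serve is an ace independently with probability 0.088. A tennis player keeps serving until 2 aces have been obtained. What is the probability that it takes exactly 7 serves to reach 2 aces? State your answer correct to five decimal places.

Y = trial on which the second success occurs; negative binomial, r=2, p=0.088.
P(Y=7) = C(6,1) · p^2 · (1−p)^5
= 6 · 0.007744 · 0.63092 = 0.0293151

0.02932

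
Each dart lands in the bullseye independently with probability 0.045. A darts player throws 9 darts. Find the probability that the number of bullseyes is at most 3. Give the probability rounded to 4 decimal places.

X ~ Binomial(9, 0.045); P(X ≤ 3) = Σ C(9,k) p^k (1−p)^(9−k) over k:
  k=0: C(9,0)·0.045^0·0.955^9 = 0.660740
  k=1: C(9,1)·0.045^1·0.955^8 = 0.280209
  k=2: C(9,2)·0.045^2·0.955^7 = 0.052814
  k=3: C(9,3)·0.045^3·0.955^6 = 0.005807
Total = 0.999570

0.9996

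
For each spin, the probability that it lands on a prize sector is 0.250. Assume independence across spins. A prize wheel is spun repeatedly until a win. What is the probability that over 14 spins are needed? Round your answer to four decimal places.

0.0178

Y = number of spins to the first success; geometric, p = 0.25.
P(Y > 14) = P(first 14 all fail) = (1−p)^14 = 0.017818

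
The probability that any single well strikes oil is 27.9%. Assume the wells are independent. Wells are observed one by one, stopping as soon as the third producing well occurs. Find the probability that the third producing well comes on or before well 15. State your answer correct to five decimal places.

0.83338

Finishing within 15 wells ⇔ at least 3 successes in the first 15. With X ~ Binomial(15, 0.279), P(Y ≤ 15) = 1 − P(X ≤ 2).
  k=0: C(15,0)·0.279^0·0.721^15 = 0.0073965
  k=1: C(15,1)·0.279^1·0.721^14 = 0.0429328
  k=2: C(15,2)·0.279^2·0.721^13 = 0.1162937
1 − 0.1666230 = 0.8333770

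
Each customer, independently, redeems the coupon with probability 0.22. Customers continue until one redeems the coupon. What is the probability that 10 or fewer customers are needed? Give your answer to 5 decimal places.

Y = number of customers to the first success; geometric, p = 0.22.
P(Y ≤ 10) = 1 − (1−p)^10 = 1 − 0.0833578 = 0.9166422

0.91664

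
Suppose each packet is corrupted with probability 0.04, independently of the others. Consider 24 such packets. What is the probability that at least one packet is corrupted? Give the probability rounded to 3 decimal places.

P(at least one) = 1 − P(none) = 1 − (1 − 0.04)^24
= 1 − 0.37541 = 0.62459

0.625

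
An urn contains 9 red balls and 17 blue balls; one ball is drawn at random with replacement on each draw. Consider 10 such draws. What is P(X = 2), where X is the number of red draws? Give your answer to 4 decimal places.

0.1801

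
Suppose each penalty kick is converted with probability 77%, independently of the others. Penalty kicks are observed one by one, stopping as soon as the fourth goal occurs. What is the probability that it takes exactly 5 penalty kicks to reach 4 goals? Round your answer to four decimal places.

Y = trial on which the fourth success occurs; negative binomial, r=4, p=0.77.
P(Y=5) = C(4,3) · p^4 · (1−p)^1
= 4 · 0.35153 · 0.23 = 0.323408

0.3234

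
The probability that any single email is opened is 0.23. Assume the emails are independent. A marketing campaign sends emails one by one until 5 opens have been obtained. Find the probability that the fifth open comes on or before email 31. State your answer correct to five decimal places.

0.87219

Finishing within 31 emails ⇔ at least 5 successes in the first 31. With X ~ Binomial(31, 0.23), P(Y ≤ 31) = 1 − P(X ≤ 4).
  k=0: C(31,0)·0.23^0·0.77^31 = 0.0003028
  k=1: C(31,1)·0.23^1·0.77^30 = 0.0028042
  k=2: C(31,2)·0.23^2·0.77^29 = 0.0125643
  k=3: C(31,3)·0.23^3·0.77^28 = 0.0362788
  k=4: C(31,4)·0.23^4·0.77^27 = 0.0758558
1 − 0.1278060 = 0.8721940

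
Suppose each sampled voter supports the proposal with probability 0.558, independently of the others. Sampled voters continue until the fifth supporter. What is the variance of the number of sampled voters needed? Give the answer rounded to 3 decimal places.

7.098

Y = total sampled voters until the fifth success; negative binomial with r=5, p=0.558.
Var(Y) = r(1−p)/p² = 5·0.442 / 0.558² = 7.09780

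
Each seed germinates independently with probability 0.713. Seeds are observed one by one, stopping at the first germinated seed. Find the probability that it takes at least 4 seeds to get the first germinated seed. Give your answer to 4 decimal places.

Y = number of seeds to the first success; geometric, p = 0.713.
P(Y > 3) = P(first 3 all fail) = (1−p)^3 = 0.023640

0.0236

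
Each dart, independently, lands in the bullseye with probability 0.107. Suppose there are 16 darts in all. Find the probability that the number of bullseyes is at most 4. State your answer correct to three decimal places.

X ~ Binomial(16, 0.107); P(X ≤ 4) = Σ C(16,k) p^k (1−p)^(16−k) over k:
  k=0: C(16,0)·0.107^0·0.893^16 = 0.16354
  k=1: C(16,1)·0.107^1·0.893^15 = 0.31353
  k=2: C(16,2)·0.107^2·0.893^14 = 0.28175
  k=3: C(16,3)·0.107^3·0.893^13 = 0.15755
  k=4: C(16,4)·0.107^4·0.893^12 = 0.06135
Total = 0.97772

0.978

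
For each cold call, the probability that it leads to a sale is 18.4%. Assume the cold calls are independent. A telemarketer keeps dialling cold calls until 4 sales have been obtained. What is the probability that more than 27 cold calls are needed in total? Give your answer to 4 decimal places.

Needing more than 27 cold calls ⇔ fewer than 4 successes in the first 27. With X ~ Binomial(27, 0.184), P(Y > 27) = P(X ≤ 3).
  k=0: C(27,0)·0.184^0·0.816^27 = 0.004127
  k=1: C(27,1)·0.184^1·0.816^26 = 0.025126
  k=2: C(27,2)·0.184^2·0.816^25 = 0.073654
  k=3: C(27,3)·0.184^3·0.816^24 = 0.138402
P(X ≤ 3) = 0.241309

0.2413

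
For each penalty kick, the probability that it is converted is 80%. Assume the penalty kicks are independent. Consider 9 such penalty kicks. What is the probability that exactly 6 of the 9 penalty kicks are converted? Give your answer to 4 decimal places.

0.1762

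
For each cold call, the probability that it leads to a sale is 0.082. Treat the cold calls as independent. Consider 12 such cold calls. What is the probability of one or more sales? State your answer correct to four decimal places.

P(at least one) = 1 − P(none) = 1 − (1 − 0.082)^12
= 1 − 0.358189 = 0.641811

0.6418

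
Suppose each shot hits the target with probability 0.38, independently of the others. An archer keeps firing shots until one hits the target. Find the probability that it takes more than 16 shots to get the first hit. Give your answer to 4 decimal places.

0.0005

Y = number of shots to the first success; geometric, p = 0.38.
P(Y > 16) = P(first 16 all fail) = (1−p)^16 = 0.000477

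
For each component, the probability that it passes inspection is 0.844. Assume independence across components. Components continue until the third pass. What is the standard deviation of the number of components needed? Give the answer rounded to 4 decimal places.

Y = total components until the third success; negative binomial with r=3, p=0.844.
SD(Y) = √[r(1−p)/p²] = √(0.656993) = 0.810551

0.8106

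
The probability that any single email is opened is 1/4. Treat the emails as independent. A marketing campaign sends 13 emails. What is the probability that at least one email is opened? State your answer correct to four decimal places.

0.9762

P(at least one) = 1 − P(none) = 1 − (1 − 0.25)^13
= 1 − 0.023757 = 0.976243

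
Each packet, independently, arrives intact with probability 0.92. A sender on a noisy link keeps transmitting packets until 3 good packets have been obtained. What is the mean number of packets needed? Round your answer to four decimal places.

3.2609

Y = total packets until the third success; negative binomial with r=3, p=0.92.
E[Y] = r / p = 3 / 0.92 = 3.260870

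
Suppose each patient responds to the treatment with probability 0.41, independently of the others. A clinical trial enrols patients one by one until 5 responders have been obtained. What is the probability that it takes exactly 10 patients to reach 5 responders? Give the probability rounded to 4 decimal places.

0.1044

Y = trial on which the fifth success occurs; negative binomial, r=5, p=0.41.
P(Y=10) = C(9,4) · p^5 · (1−p)^5
= 126 · 0.011586 · 0.071492 = 0.104364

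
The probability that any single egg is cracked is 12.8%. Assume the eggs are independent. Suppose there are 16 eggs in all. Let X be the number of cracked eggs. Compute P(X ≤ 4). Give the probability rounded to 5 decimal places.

X ~ Binomial(16, 0.128); P(X ≤ 4) = Σ C(16,k) p^k (1−p)^(16−k) over k:
  k=0: C(16,0)·0.128^0·0.872^16 = 0.1117542
  k=1: C(16,1)·0.128^1·0.872^15 = 0.2624685
  k=2: C(16,2)·0.128^2·0.872^14 = 0.2889562
  k=3: C(16,3)·0.128^3·0.872^13 = 0.1979394
  k=4: C(16,4)·0.128^4·0.872^12 = 0.0944298
Total = 0.9555481

0.95555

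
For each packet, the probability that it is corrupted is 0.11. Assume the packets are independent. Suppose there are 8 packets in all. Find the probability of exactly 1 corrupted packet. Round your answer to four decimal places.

0.3892

X ~ Binomial(n=8, p=0.11).
P(X=1) = C(8,1) · p^1 · (1−p)^7
= 8 · 0.11 · 0.44231 = 0.389236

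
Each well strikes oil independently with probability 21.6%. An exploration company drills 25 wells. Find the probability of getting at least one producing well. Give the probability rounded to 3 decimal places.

0.998

P(at least one) = 1 − P(none) = 1 − (1 − 0.216)^25
= 1 − 0.00228 = 0.99772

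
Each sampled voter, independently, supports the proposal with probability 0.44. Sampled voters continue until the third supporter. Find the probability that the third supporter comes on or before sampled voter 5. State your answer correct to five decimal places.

0.38858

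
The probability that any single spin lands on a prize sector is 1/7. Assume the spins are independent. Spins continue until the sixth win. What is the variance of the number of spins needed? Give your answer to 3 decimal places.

252.000

Y = total spins until the sixth success; negative binomial with r=6, p=0.142857.
Var(Y) = r(1−p)/p² = 6·0.857143 / 0.142857² = 252.00000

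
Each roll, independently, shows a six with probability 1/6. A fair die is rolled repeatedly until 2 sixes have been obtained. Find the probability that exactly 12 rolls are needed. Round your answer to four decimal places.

Y = trial on which the second success occurs; negative binomial, r=2, p=0.166667.
P(Y=12) = C(11,1) · p^2 · (1−p)^10
= 11 · 0.027778 · 0.16151 = 0.049349

0.0493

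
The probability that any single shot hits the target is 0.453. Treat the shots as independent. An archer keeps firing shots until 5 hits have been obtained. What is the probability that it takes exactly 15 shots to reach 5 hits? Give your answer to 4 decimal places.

0.0458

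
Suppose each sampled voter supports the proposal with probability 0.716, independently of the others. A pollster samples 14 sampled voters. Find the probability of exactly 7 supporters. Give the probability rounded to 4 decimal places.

0.0493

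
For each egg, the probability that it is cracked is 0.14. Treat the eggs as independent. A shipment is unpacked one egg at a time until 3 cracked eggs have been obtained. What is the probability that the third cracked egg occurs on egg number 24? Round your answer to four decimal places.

Y = trial on which the third success occurs; negative binomial, r=3, p=0.14.
P(Y=24) = C(23,2) · p^3 · (1−p)^21
= 253 · 0.002744 · 0.042118 = 0.029240

0.0292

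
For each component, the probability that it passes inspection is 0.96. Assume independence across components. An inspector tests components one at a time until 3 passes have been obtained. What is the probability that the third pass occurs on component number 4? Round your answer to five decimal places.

Y = trial on which the third success occurs; negative binomial, r=3, p=0.96.
P(Y=4) = C(3,2) · p^3 · (1−p)^1
= 3 · 0.88474 · 0.04 = 0.1061683

0.10617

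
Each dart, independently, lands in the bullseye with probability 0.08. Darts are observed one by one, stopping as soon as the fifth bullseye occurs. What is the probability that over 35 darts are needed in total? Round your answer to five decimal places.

0.85570

Needing more than 35 darts ⇔ fewer than 5 successes in the first 35. With X ~ Binomial(35, 0.08), P(Y > 35) = P(X ≤ 4).
  k=0: C(35,0)·0.08^0·0.92^35 = 0.0540224
  k=1: C(35,1)·0.08^1·0.92^34 = 0.1644160
  k=2: C(35,2)·0.08^2·0.92^33 = 0.2430498
  k=3: C(35,3)·0.08^3·0.92^32 = 0.2324824
  k=4: C(35,4)·0.08^4·0.92^31 = 0.1617269
P(X ≤ 4) = 0.8556975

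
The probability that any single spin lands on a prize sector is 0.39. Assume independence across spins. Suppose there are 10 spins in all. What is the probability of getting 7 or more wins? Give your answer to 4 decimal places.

X ~ Binomial(10, 0.39); P(X ≥ 7) = Σ C(10,k) p^k (1−p)^(10−k) over k:
  k=7: C(10,7)·0.39^7·0.61^3 = 0.037379
  k=8: C(10,8)·0.39^8·0.61^2 = 0.008962
  k=9: C(10,9)·0.39^9·0.61^1 = 0.001273
  k=10: C(10,10)·0.39^10·0.61^0 = 0.000081
Total = 0.047695

0.0477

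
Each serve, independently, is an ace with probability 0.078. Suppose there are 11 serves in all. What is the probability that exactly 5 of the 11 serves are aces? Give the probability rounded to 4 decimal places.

X ~ Binomial(n=11, p=0.078).
P(X=5) = C(11,5) · p^5 · (1−p)^6
= 462 · 2.8872e-06 · 0.61431 = 0.000819

0.0008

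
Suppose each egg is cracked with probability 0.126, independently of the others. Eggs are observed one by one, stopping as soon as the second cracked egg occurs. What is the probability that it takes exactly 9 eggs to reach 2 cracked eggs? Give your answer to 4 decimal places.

0.0495

Y = trial on which the second success occurs; negative binomial, r=2, p=0.126.
P(Y=9) = C(8,1) · p^2 · (1−p)^7
= 8 · 0.015876 · 0.38957 = 0.049478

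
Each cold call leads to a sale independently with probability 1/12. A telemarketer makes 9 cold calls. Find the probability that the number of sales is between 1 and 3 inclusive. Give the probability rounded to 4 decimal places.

X ~ Binomial(9, 0.083333); P(1 ≤ X ≤ 3) = Σ C(9,k) p^k (1−p)^(9−k) over k:
  k=1: C(9,1)·0.083333^1·0.916667^8 = 0.373898
  k=2: C(9,2)·0.083333^2·0.916667^7 = 0.135963
  k=3: C(9,3)·0.083333^3·0.916667^6 = 0.028841
Total = 0.538701

0.5387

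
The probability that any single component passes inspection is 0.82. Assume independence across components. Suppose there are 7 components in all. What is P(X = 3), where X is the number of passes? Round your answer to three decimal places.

0.020

X ~ Binomial(n=7, p=0.82).
P(X=3) = C(7,3) · p^3 · (1−p)^4
= 35 · 0.55137 · 0.0010498 = 0.02026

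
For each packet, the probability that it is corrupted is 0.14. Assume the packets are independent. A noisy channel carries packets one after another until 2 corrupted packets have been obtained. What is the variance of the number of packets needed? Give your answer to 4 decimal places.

87.7551

Y = total packets until the second success; negative binomial with r=2, p=0.14.
Var(Y) = r(1−p)/p² = 2·0.86 / 0.14² = 87.755102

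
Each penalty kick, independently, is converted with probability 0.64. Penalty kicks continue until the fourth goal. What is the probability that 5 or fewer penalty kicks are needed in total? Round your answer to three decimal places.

0.409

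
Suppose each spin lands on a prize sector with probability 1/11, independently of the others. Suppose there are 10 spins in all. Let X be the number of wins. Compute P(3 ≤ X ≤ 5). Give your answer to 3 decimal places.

X ~ Binomial(10, 0.090909); P(3 ≤ X ≤ 5) = Σ C(10,k) p^k (1−p)^(10−k) over k:
  k=3: C(10,3)·0.090909^3·0.909091^7 = 0.04627
  k=4: C(10,4)·0.090909^4·0.909091^6 = 0.00810
  k=5: C(10,5)·0.090909^5·0.909091^5 = 0.00097
Total = 0.05533

0.055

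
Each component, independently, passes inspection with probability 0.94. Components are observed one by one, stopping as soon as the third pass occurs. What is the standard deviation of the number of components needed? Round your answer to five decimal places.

0.45134

Y = total components until the third success; negative binomial with r=3, p=0.94.
SD(Y) = √[r(1−p)/p²] = √(0.2037121) = 0.4513448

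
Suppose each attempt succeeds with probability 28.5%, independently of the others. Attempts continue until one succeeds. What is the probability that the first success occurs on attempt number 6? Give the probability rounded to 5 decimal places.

0.05326

Geometric (trials to first success), p = 0.285.
P(Y = 6) = (1−p)^5 · p = 0.18687 · 0.285 = 0.0532568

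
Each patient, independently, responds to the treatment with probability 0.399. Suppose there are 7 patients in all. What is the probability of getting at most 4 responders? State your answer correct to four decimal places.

X ~ Binomial(7, 0.399); P(X ≤ 4) = Σ C(7,k) p^k (1−p)^(7−k) over k:
  k=0: C(7,0)·0.399^0·0.601^7 = 0.028322
  k=1: C(7,1)·0.399^1·0.601^6 = 0.131619
  k=2: C(7,2)·0.399^2·0.601^5 = 0.262143
  k=3: C(7,3)·0.399^3·0.601^4 = 0.290058
  k=4: C(7,4)·0.399^4·0.601^3 = 0.192568
Total = 0.904708

0.9047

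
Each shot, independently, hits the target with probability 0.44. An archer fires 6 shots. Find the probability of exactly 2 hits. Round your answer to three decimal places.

X ~ Binomial(n=6, p=0.44).
P(X=2) = C(6,2) · p^2 · (1−p)^4
= 15 · 0.1936 · 0.098345 = 0.28559

0.286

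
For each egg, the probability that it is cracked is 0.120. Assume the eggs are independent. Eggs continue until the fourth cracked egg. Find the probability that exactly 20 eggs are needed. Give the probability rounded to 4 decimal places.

0.0260

Y = trial on which the fourth success occurs; negative binomial, r=4, p=0.12.
P(Y=20) = C(19,3) · p^4 · (1−p)^16
= 969 · 0.00020736 · 0.12934 = 0.025988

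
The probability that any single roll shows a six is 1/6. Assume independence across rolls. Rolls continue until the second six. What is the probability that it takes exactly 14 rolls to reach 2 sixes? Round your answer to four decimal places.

Y = trial on which the second success occurs; negative binomial, r=2, p=0.166667.
P(Y=14) = C(13,1) · p^2 · (1−p)^12
= 13 · 0.027778 · 0.11216 = 0.040501

0.0405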